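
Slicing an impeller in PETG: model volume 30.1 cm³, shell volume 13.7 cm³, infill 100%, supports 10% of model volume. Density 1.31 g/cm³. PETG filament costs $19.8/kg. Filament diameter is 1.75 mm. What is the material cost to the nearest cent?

Interior volume: 30.1 − 13.7 → 16.4 cm³.
Infill volume = 1.00 × 16.4, so 16.4 cm³.
Support = 0.10 × 30.1, so 3.01 cm³.
Total extruded = 13.7 + 16.4 + 3.01 = 33.11 cm³.
Mass = 33.11 × 1.31, so 43.3741 g.
At $19.8/kg: 43.3741/1000 × 19.8 = $0.86.

$0.86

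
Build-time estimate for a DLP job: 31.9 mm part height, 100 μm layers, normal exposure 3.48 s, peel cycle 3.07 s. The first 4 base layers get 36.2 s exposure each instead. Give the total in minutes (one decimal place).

Layer count = ceil(31.9 / 0.1) = 319.
Base layers = 4 × (36.2 + 3.07), so 157.08 s.
Regular layers = 315 × (3.48 + 3.07), so 2063.25 s.
Sum: 157.08 + 2063.25 = 2220.33 s → 37.0 minutes.

37.0 minutes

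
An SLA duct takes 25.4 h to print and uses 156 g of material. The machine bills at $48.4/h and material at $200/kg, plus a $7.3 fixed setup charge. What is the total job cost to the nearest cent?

Machine cost = 48.4 × 25.4, so $1229.36.
Material cost: 200 × 156/1000 → $31.20.
Adding setup: 1229.36 + 31.20 + 7.3 → $1267.86.

$1267.86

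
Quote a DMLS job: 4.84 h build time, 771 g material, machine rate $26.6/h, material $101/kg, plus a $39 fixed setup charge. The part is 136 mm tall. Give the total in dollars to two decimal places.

Time charge = 26.6 × 4.84, so $128.744.
Material charge = 101 × 771/1000, so $77.871.
Adding setup: 128.744 + 77.871 + 39 → 245.615 ≈ $245.62.

$245.62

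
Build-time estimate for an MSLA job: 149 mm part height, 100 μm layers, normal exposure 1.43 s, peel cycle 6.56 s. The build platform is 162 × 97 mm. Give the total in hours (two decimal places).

Number of layers: 149 / 0.1 → 1490 (rounded up).
Per-layer time = 1.43 + 6.56, so 7.99 s.
Total = 1490 × 7.99 = 11905.1 s = 3.31 hours.

3.31 hours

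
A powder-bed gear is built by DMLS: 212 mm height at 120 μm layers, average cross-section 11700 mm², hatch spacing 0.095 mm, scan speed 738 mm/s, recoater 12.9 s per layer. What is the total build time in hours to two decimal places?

88.24 hours

Layer count = ceil(212 / 0.12) = 1767.
Scan path per layer = 11700 / 0.095, so 123157.9 mm.
Laser time per layer = 123157.9 / 738 = 166.8806 s.
Time per layer: 166.8806 + 12.9 → 179.7806 s.
Build time = 1767 × 179.7806 = 317672.3202 s = 88.24 hours.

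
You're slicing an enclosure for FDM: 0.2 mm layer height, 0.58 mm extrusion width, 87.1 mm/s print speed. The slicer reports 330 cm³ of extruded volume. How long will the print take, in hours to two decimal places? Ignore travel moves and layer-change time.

9.07 hours

Bead cross-section: 0.2 × 0.58 → 0.116 mm².
Path length: 330000 mm³ / 0.116 mm² → 2844827.6 mm.
Extrusion time = 2844827.6 / 87.1 = 32661.6 s.
In the requested units: 32661.6 s = 9.07 hours.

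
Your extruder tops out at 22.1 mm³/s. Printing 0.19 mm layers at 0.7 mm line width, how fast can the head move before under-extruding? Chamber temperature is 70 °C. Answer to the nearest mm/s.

Extrusion cross-section: 0.19 × 0.7 → 0.133 mm².
v_max = Q/A = 22.1/0.133 = 166.17 mm/s → 166 mm/s.

166 mm/s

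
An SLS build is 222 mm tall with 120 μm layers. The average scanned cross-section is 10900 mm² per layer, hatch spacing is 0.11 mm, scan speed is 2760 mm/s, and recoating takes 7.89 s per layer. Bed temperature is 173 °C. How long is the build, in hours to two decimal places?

Number of layers: 222 / 0.12 → 1850 (rounded up).
Per-layer scan distance: 10900 / 0.11 → 99090.9 mm.
Per-layer scan time = 99090.9 / 2760 = 35.9025 s.
Time per layer = 35.9025 + 7.89 = 43.7925 s.
Build time = 1850 × 43.7925 = 81016.125 s = 22.50 hours.

22.50 hours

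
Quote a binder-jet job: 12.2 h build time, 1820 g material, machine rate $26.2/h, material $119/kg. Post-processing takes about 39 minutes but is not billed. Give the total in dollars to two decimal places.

Time charge: 26.2 × 12.2 → $319.64.
Material cost = 119 × 1820/1000, so $216.58.
Job cost: 319.64 + 216.58 = $536.22.

$536.22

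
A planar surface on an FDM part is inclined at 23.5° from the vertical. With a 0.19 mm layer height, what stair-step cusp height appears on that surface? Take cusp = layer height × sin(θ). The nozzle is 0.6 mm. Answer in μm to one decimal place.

75.8 μm

sin(23.5°) = 0.3987, so cusp = 0.19 × 0.3987 = 0.075753 mm → 75.8 μm.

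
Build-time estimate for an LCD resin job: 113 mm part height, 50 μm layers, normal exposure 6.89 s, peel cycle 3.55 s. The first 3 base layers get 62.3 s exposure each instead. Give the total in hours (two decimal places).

Layers = ⌈113/0.05⌉ = 2260.
Bottom layers = 3 × (62.3 + 3.55) = 197.55 s.
Normal layers = 2257 × (6.89 + 3.55), so 23563.08 s.
Sum: 197.55 + 23563.08 = 23760.63 s → 6.60 hours.

6.60 hours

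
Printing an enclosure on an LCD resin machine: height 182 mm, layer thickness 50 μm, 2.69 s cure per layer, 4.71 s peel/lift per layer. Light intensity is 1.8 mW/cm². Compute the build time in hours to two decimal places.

7.48 hours

Layer count = ceil(182 / 0.05) = 3640.
Cycle time: 2.69 + 4.71 → 7.4 s.
Total = 3640 × 7.4 = 26936 s = 7.48 hours.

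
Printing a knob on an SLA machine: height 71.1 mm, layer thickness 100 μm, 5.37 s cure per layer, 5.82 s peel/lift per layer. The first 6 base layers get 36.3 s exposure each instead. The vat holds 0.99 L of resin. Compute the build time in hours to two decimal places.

Layer count = ceil(71.1 / 0.1) = 711.
Burn-in layers = 6 × (36.3 + 5.82) = 252.72 s.
Remaining layers: 705 × (5.37 + 5.82) → 7888.95 s.
Total = 252.72 + 7888.95 = 8141.67 s = 2.26 hours.

2.26 hours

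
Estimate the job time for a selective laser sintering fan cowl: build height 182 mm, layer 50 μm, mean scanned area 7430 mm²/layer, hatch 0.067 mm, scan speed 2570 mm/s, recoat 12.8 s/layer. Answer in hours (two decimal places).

Layers = ⌈182/0.05⌉ = 3640.
Scan path per layer = 7430 / 0.067 = 110895.5 mm.
Per-layer scan time = 110895.5 / 2570, so 43.15 s.
Time per layer = 43.15 + 12.8, so 55.95 s.
3640 layers × 55.95 s/layer = 203658 s, i.e. 56.57 hours.

56.57 hours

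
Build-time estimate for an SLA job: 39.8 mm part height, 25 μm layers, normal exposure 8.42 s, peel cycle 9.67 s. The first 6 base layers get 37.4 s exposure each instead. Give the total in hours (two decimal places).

8.05 hours

Layers = ⌈39.8/0.025⌉ = 1592.
Base layers = 6 × (37.4 + 9.67), so 282.42 s.
Normal layers = 1586 × (8.42 + 9.67) = 28690.74 s.
Total = 282.42 + 28690.74 = 28973.16 s = 8.05 hours.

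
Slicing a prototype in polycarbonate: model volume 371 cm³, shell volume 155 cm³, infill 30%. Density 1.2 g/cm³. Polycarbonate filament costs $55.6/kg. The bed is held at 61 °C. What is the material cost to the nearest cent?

Infill region: 371 − 155 → 216 cm³.
Infill volume = 0.30 × 216 = 64.8 cm³.
Total extruded: 155 + 64.8 → 219.8 cm³.
Mass: 219.8 × 1.2 → 263.76 g.
Cost = 263.76 g / 1000 × $55.6/kg = $14.67.

$14.67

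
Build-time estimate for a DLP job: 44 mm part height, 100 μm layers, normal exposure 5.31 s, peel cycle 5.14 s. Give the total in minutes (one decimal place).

76.6 minutes

Layers = ⌈44/0.1⌉ = 440.
Per-layer time = 5.31 + 5.14 = 10.45 s.
Build time: 440 × 10.45 s = 4598 s, i.e. 76.6 minutes.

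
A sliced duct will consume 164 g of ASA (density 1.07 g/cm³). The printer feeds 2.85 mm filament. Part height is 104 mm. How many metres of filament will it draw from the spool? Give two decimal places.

Extruded volume: 164/1.07 = 153.271 cm³ (153271 mm³).
A = π r² = π × 1.425² = 6.3794 mm².
L = V/A = 153271/6.3794 = 24025.93 mm → 24.03 m.

24.03 m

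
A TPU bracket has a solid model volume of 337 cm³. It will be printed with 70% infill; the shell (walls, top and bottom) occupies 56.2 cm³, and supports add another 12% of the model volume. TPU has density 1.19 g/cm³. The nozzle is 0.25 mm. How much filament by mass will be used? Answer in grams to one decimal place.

Interior volume = 337 − 56.2 = 280.8 cm³.
Infill deposited: 0.70 × 280.8 → 196.56 cm³.
Support = 0.12 × 337, so 40.44 cm³.
Total printed volume = 56.2 + 196.56 + 40.44 = 293.2 cm³.
Mass = 293.2 × 1.19 = 348.908 g.

348.9 g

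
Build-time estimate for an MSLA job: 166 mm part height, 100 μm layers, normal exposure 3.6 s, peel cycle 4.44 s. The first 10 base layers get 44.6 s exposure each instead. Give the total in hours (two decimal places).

Number of layers: 166 / 0.1 → 1660 (rounded up).
Burn-in layers = 10 × (44.6 + 4.44) = 490.4 s.
Remaining layers: 1650 × (3.6 + 4.44) → 13266 s.
Sum: 490.4 + 13266 = 13756.4 s → 3.82 hours.

3.82 hours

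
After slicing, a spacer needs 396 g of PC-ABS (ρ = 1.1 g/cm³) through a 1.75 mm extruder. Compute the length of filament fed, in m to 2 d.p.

149.67 m

Volume = 396 g / 1.1 g·cm⁻³ = 360 cm³ = 360000 mm³.
A = π r² = π × 0.875² = 2.4053 mm².
L = V/A = 360000/2.4053 = 149669.48 mm → 149.67 m.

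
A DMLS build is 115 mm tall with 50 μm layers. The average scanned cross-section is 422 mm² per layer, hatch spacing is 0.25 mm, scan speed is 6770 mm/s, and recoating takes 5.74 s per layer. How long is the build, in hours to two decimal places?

Layers = ⌈115/0.05⌉ = 2300.
Per-layer scan distance: 422 / 0.25 → 1688 mm.
Per-layer scan time: 1688 / 6770 → 0.2493 s.
Per-layer time = 0.2493 + 5.74 = 5.9893 s.
2300 layers × 5.9893 s/layer = 13775.39 s, i.e. 3.83 hours.

3.83 hours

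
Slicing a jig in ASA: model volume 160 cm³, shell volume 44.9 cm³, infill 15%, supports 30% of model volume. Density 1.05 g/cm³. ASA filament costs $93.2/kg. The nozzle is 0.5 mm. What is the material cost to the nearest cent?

$10.78

Volume inside the shell = 160 − 44.9, so 115.1 cm³.
Deposited infill = 0.15 × 115.1, so 17.265 cm³.
Support = 0.30 × 160 = 48 cm³.
Total extruded = 44.9 + 17.265 + 48, so 110.165 cm³.
Mass: 110.165 × 1.05 → 115.67325 g.
At $93.2/kg: 115.67325/1000 × 93.2 = $10.78.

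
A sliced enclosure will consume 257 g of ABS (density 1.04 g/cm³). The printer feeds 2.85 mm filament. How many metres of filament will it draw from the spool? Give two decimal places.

38.74 m

Extruded volume: 257/1.04 = 247.1154 cm³ (247115.4 mm³).
A = π r² = π × 1.425² = 6.3794 mm².
Length = 247115.4 / 6.3794 = 38736.46 mm = 38.74 m.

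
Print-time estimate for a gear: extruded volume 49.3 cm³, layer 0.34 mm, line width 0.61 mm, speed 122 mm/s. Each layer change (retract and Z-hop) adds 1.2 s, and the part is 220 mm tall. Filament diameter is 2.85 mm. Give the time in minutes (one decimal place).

Line area: 0.34 × 0.61 → 0.2074 mm².
Path length: 49300 mm³ / 0.2074 mm² → 237704.9 mm.
Print-move time = 237704.9 / 122, so 1948.4 s.
Layer count = ceil(220 / 0.34) = 648.
Z-hop total = 648 × 1.2 = 777.6 s.
Total = 1948.4 + 777.6 = 2726 s = 45.4 minutes.

45.4 minutes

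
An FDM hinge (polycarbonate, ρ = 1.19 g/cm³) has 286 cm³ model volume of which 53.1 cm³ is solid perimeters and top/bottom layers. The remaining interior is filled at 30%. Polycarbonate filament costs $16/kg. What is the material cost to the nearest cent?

Interior volume = 286 − 53.1, so 232.9 cm³.
Infill volume: 0.30 × 232.9 → 69.87 cm³.
Total extruded = 53.1 + 69.87, so 122.97 cm³.
Mass: 122.97 × 1.19 → 146.3343 g.
Cost = 146.3343 g / 1000 × $16/kg = $2.34.

$2.34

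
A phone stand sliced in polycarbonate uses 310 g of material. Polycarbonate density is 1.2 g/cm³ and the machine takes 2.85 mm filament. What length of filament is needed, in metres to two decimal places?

40.49 m

Volume = 310 g / 1.2 g·cm⁻³ = 258.3333 cm³ = 258333.3 mm³.
Filament cross-section = π × (2.85/2)² = 6.3794 mm².
L = V/A = 258333.3/6.3794 = 40494.92 mm → 40.49 m.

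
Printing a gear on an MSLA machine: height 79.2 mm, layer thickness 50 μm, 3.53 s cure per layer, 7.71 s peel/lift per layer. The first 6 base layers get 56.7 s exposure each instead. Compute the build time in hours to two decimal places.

Layer count = ceil(79.2 / 0.05) = 1584.
Base layers = 6 × (56.7 + 7.71) = 386.46 s.
Regular layers: 1578 × (3.53 + 7.71) → 17736.72 s.
Total = 386.46 + 17736.72 = 18123.18 s = 5.03 hours.

5.03 hours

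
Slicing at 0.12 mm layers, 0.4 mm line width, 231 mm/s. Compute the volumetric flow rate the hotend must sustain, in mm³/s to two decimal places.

11.09

Extrusion cross-section: 0.12 × 0.4 → 0.048 mm².
Volumetric flow = 231 × 0.048 = 11.09 mm³/s.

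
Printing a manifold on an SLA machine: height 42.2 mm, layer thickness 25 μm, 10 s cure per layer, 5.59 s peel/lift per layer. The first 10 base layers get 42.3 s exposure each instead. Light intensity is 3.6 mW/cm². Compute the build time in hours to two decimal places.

Number of layers: 42.2 / 0.025 → 1688 (rounded up).
Burn-in layers = 10 × (42.3 + 5.59) = 478.9 s.
Normal layers = 1678 × (10 + 5.59), so 26160.02 s.
Total = 478.9 + 26160.02 = 26638.92 s = 7.40 hours.

7.40 hours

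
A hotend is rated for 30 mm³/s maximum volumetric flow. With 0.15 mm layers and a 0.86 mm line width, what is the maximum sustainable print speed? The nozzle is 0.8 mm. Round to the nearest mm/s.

233 mm/s

Bead cross-section: 0.15 × 0.86 → 0.129 mm².
v_max = Q/A = 30/0.129 = 232.56 mm/s → 233 mm/s.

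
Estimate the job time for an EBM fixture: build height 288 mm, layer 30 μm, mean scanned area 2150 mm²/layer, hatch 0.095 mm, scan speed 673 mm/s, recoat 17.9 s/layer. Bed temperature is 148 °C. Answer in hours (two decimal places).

Layer count = ceil(288 / 0.03) = 9600.
Scan path per layer = 2150 / 0.095 = 22631.6 mm.
Beam time per layer = 22631.6 / 673, so 33.6279 s.
Per-layer time = 33.6279 + 17.9 = 51.5279 s.
Total: 9600 × 51.5279 s = 494667.84 s → 137.41 hours.

137.41 hours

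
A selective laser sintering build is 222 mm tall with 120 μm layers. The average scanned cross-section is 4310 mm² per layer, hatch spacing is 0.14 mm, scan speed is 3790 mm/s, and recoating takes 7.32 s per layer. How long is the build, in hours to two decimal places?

Layers = ⌈222/0.12⌉ = 1850.
Scan path per layer: 4310 / 0.14 → 30785.7 mm.
Per-layer scan time = 30785.7 / 3790 = 8.1229 s.
Time per layer = 8.1229 + 7.32, so 15.4429 s.
Total: 1850 × 15.4429 s = 28569.365 s → 7.94 hours.

7.94 hours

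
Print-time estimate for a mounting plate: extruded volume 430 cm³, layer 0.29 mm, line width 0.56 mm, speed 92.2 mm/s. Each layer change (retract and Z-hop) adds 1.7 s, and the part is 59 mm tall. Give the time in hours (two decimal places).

8.07 hours

Extrusion cross-section = 0.29 × 0.56 = 0.1624 mm².
Total extruded path = 430000/0.1624 = 2647783.3 mm.
Print-move time: 2647783.3 / 92.2 → 28717.8 s.
Number of layers: 59 / 0.29 → 204 (rounded up).
Z-hop total: 204 × 1.7 → 346.8 s.
Total = 28717.8 + 346.8 = 29064.6 s = 8.07 hours.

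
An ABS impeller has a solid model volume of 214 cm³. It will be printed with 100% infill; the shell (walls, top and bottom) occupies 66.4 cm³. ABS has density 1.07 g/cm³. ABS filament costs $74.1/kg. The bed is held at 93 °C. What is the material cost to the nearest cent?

Interior volume = 214 − 66.4 = 147.6 cm³.
Infill deposited: 1.00 × 147.6 → 147.6 cm³.
Total printed volume: 66.4 + 147.6 → 214 cm³.
Mass: 214 × 1.07 → 228.98 g.
At $74.1/kg: 228.98/1000 × 74.1 = $16.97.

$16.97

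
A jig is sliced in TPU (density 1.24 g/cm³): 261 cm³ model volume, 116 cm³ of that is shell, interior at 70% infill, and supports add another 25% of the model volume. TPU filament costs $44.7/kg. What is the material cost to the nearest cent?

$15.67

Volume inside the shell: 261 − 116 → 145 cm³.
Deposited infill = 0.70 × 145, so 101.5 cm³.
Support = 0.25 × 261 = 65.25 cm³.
Total printed volume = 116 + 101.5 + 65.25 = 282.75 cm³.
Mass = 282.75 × 1.24, so 350.61 g.
At $44.7/kg: 350.61/1000 × 44.7 = $15.67.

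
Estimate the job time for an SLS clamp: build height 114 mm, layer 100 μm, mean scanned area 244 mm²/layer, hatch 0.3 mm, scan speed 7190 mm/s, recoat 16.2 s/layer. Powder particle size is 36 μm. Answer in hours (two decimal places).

Number of layers: 114 / 0.1 → 1140 (rounded up).
Hatch length per layer = 244 / 0.3 = 813.3 mm.
Scan time per layer: 813.3 / 7190 → 0.1131 s.
Time per layer = 0.1131 + 16.2 = 16.3131 s.
1140 layers × 16.3131 s/layer = 18596.934 s, i.e. 5.17 hours.

5.17 hours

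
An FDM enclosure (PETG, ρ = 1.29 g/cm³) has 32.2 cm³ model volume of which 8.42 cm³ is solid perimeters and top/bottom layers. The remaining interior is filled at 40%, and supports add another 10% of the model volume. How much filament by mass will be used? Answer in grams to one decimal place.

Interior volume: 32.2 − 8.42 → 23.78 cm³.
Infill volume = 0.40 × 23.78, so 9.512 cm³.
Support = 0.10 × 32.2 = 3.22 cm³.
Total printed volume = 8.42 + 9.512 + 3.22, so 21.152 cm³.
Mass: 21.152 × 1.29 → 27.28608 g.

27.3 g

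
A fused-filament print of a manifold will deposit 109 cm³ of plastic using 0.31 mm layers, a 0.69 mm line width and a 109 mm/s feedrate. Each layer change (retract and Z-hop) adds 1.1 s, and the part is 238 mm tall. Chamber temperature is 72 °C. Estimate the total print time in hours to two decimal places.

Extrusion cross-section = 0.31 × 0.69, so 0.2139 mm².
Path length: 109000 mm³ / 0.2139 mm² → 509583.9 mm.
Time extruding: 509583.9 / 109 → 4675.1 s.
Layers = ⌈238/0.31⌉ = 768.
Z-hop total = 768 × 1.1 = 844.8 s.
Total = 4675.1 + 844.8 = 5519.9 s = 1.53 hours.

1.53 hours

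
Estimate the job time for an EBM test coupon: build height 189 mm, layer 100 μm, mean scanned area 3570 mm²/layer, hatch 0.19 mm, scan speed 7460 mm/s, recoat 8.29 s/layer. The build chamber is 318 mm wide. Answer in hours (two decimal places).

Layer count = ceil(189 / 0.1) = 1890.
Hatch length per layer = 3570 / 0.19 = 18789.5 mm.
Scan time per layer = 18789.5 / 7460 = 2.5187 s.
Layer cycle = 2.5187 + 8.29 = 10.8087 s.
Build time = 1890 × 10.8087 = 20428.443 s = 5.67 hours.

5.67 hours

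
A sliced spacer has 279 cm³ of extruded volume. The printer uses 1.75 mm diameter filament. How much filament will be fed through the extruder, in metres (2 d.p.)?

115.99 m

Cross-section of 1.75 mm filament: π·(1.75/2)² = 2.4053 mm².
L = 279000 mm³ / 2.4053 mm² = 115993.85 mm, i.e. 115.99 m.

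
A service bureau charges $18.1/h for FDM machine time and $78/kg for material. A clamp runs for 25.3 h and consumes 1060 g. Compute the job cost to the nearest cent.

$540.61

Machine-time cost: 18.1 × 25.3 → $457.93.
Material cost: 78 × 1060/1000 → $82.68.
Total = 457.93 + 82.68 = $540.61.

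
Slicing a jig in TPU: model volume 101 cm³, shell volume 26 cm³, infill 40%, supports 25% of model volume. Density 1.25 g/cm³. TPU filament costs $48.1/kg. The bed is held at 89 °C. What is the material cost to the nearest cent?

Infill region = 101 − 26, so 75 cm³.
Infill deposited = 0.40 × 75, so 30 cm³.
Support = 0.25 × 101, so 25.25 cm³.
Total extruded: 26 + 30 + 25.25 → 81.25 cm³.
Mass = 81.25 × 1.25, so 101.5625 g.
Cost = 101.5625 g / 1000 × $48.1/kg = $4.89.

$4.89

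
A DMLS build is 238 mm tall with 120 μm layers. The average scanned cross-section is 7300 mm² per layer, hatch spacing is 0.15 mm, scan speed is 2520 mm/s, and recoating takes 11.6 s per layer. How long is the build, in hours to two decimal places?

17.04 hours

Number of layers: 238 / 0.12 → 1984 (rounded up).
Per-layer scan distance = 7300 / 0.15, so 48666.7 mm.
Per-layer scan time = 48666.7 / 2520, so 19.3122 s.
Layer cycle = 19.3122 + 11.6, so 30.9122 s.
Total: 1984 × 30.9122 s = 61329.8048 s → 17.04 hours.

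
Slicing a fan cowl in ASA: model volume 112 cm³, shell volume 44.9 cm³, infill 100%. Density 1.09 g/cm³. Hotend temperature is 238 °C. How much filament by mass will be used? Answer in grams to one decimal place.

122.1 g

Volume inside the shell = 112 − 44.9, so 67.1 cm³.
Deposited infill: 1.00 × 67.1 → 67.1 cm³.
Total extruded = 44.9 + 67.1 = 112 cm³.
Mass = 112 × 1.09 = 122.08 g.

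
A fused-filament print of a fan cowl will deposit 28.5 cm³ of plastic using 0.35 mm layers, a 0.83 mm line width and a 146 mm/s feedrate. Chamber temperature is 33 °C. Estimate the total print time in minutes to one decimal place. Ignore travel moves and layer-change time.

11.2 minutes

Extrusion cross-section = 0.35 × 0.83, so 0.2905 mm².
Toolpath length = 28.5 cm³ / 0.2905 mm² = 28500 / 0.2905 = 98106.7 mm.
Print-move time = 98106.7 / 146 = 672 s.
Converting: 672 s = 11.2 minutes.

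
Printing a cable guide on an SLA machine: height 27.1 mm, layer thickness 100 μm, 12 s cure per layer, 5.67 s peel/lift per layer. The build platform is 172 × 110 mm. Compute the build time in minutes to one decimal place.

Layer count = ceil(27.1 / 0.1) = 271.
Each layer takes = 12 + 5.67 = 17.67 s.
Build time: 271 × 17.67 s = 4788.57 s, i.e. 79.8 minutes.

79.8 minutes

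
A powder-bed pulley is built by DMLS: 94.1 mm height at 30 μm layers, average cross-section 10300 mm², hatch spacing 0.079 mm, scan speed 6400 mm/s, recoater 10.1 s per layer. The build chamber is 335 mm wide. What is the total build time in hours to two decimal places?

Layers = ⌈94.1/0.03⌉ = 3137.
Scan path per layer = 10300 / 0.079, so 130379.7 mm.
Per-layer scan time = 130379.7 / 6400, so 20.3718 s.
Time per layer = 20.3718 + 10.1, so 30.4718 s.
Total: 3137 × 30.4718 s = 95590.0366 s → 26.55 hours.

26.55 hours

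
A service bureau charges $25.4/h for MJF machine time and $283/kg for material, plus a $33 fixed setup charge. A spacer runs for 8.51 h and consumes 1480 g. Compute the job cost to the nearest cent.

$667.99

Machine cost: 25.4 × 8.51 → $216.154.
Material cost = 283 × 1480/1000, so $418.84.
Total = 216.154 + 418.84 + 33 = 667.994 ≈ $667.99.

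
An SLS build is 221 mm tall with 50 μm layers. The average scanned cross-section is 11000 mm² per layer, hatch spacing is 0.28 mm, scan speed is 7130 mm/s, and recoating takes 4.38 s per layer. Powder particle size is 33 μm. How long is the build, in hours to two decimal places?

Layers = ⌈221/0.05⌉ = 4420.
Hatch length per layer: 11000 / 0.28 → 39285.7 mm.
Laser time per layer = 39285.7 / 7130, so 5.5099 s.
Layer cycle: 5.5099 + 4.38 → 9.8899 s.
4420 layers × 9.8899 s/layer = 43713.358 s, i.e. 12.14 hours.

12.14 hours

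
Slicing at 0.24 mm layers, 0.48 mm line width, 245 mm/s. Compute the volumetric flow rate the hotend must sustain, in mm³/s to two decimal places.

28.22

A = 0.24 × 0.48, so 0.1152 mm².
Volumetric flow = 245 × 0.1152 = 28.22 mm³/s.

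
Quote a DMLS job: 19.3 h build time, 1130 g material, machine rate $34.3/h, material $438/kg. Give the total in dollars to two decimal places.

Time charge = 34.3 × 19.3 = $661.99.
Material cost = 438 × 1130/1000, so $494.94.
Total = 661.99 + 494.94 = $1156.93.

$1156.93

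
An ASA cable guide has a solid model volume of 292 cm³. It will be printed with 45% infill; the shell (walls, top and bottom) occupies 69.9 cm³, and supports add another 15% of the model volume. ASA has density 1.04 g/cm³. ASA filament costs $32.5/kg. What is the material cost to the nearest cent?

Infill region = 292 − 69.9, so 222.1 cm³.
Infill deposited: 0.45 × 222.1 → 99.945 cm³.
Support = 0.15 × 292, so 43.8 cm³.
Total extruded = 69.9 + 99.945 + 43.8 = 213.645 cm³.
Mass = 213.645 × 1.04, so 222.1908 g.
At $32.5/kg: 222.1908/1000 × 32.5 = $7.22.

$7.22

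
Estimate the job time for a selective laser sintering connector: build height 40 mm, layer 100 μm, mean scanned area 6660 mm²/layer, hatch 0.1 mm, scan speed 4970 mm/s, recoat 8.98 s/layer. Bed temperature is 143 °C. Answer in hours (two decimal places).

2.49 hours

Layers = ⌈40/0.1⌉ = 400.
Per-layer scan distance = 6660 / 0.1, so 66600 mm.
Scan time per layer = 66600 / 4970 = 13.4004 s.
Layer cycle = 13.4004 + 8.98 = 22.3804 s.
Build time = 400 × 22.3804 = 8952.16 s = 2.49 hours.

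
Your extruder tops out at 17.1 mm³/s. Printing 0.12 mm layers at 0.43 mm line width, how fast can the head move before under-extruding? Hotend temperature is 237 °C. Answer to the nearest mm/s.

Bead cross-section = 0.12 × 0.43, so 0.0516 mm².
Max speed = 17.1 / 0.0516 = 331.40 ≈ 331 mm/s.

331 mm/s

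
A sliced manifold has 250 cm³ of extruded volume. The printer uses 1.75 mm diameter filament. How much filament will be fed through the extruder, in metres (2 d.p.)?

103.94 m

Filament cross-section = π × (1.75/2)² = 2.4053 mm².
Length = 250 cm³ / 2.4053 mm² = 250000 / 2.4053 = 103937.14 mm = 103.94 m.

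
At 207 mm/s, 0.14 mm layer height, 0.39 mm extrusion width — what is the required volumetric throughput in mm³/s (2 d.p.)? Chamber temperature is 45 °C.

A: 0.14 × 0.39 → 0.0546 mm².
Volumetric flow = 207 × 0.0546 = 11.30 mm³/s.

11.30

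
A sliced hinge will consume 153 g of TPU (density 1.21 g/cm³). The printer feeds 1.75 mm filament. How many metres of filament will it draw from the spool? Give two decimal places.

Extruded volume: 153/1.21 = 126.4463 cm³ (126446.3 mm³).
Cross-section of 1.75 mm filament: π·(1.75/2)² = 2.4053 mm².
L = V/A = 126446.3/2.4053 = 52569.87 mm → 52.57 m.

52.57 m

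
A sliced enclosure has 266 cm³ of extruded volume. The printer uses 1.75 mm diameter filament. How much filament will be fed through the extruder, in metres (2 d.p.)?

110.59 m

Cross-section of 1.75 mm filament: π·(1.75/2)² = 2.4053 mm².
L = 266000 mm³ / 2.4053 mm² = 110589.12 mm, i.e. 110.59 m.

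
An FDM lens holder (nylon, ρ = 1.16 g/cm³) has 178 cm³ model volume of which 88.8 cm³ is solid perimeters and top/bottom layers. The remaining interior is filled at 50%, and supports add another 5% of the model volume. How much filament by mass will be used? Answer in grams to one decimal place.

Infill region = 178 − 88.8 = 89.2 cm³.
Infill deposited = 0.50 × 89.2, so 44.6 cm³.
Support = 0.05 × 178, so 8.9 cm³.
Deposited volume = 88.8 + 44.6 + 8.9 = 142.3 cm³.
Mass: 142.3 × 1.16 → 165.068 g.

165.1 g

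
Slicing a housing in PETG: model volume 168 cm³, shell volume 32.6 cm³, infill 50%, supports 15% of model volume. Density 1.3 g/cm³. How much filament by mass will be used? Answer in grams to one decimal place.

Interior volume: 168 − 32.6 → 135.4 cm³.
Infill deposited: 0.50 × 135.4 → 67.7 cm³.
Support = 0.15 × 168 = 25.2 cm³.
Total printed volume = 32.6 + 67.7 + 25.2 = 125.5 cm³.
Mass = 125.5 × 1.3 = 163.15 g.

163.2 g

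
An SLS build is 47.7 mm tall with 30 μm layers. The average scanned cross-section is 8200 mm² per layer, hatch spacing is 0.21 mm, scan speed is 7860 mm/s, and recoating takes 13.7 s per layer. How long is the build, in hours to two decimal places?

Number of layers: 47.7 / 0.03 → 1590 (rounded up).
Hatch length per layer = 8200 / 0.21 = 39047.6 mm.
Per-layer scan time = 39047.6 / 7860 = 4.9679 s.
Time per layer = 4.9679 + 13.7, so 18.6679 s.
Build time = 1590 × 18.6679 = 29681.961 s = 8.24 hours.

8.24 hours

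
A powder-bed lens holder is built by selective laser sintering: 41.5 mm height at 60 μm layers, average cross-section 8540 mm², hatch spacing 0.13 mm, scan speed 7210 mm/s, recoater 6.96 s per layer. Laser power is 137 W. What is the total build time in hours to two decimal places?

Number of layers: 41.5 / 0.06 → 692 (rounded up).
Scan path per layer = 8540 / 0.13 = 65692.3 mm.
Scan time per layer = 65692.3 / 7210 = 9.1113 s.
Time per layer = 9.1113 + 6.96, so 16.0713 s.
692 layers × 16.0713 s/layer = 11121.3396 s, i.e. 3.09 hours.

3.09 hours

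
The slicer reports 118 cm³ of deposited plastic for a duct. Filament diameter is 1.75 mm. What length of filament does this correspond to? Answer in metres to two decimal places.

49.06 m

A = π r² = π × 0.875² = 2.4053 mm².
L = 118000 mm³ / 2.4053 mm² = 49058.33 mm, i.e. 49.06 m.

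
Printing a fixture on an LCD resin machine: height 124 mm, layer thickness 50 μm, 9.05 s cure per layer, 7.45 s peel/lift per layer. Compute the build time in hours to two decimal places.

Number of layers: 124 / 0.05 → 2480 (rounded up).
Each layer takes: 9.05 + 7.45 → 16.5 s.
Build time: 2480 × 16.5 s = 40920 s, i.e. 11.37 hours.

11.37 hours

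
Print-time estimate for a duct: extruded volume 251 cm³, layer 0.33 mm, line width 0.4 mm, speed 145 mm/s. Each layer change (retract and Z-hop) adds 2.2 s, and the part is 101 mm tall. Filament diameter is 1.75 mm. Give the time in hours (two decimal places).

3.83 hours

Extrusion cross-section: 0.33 × 0.4 → 0.132 mm².
Path length: 251000 mm³ / 0.132 mm² → 1901515.2 mm.
Extrusion time: 1901515.2 / 145 → 13113.9 s.
Layers = ⌈101/0.33⌉ = 307.
Non-print overhead = 307 × 2.2 = 675.4 s.
Total = 13113.9 + 675.4 = 13789.3 s = 3.83 hours.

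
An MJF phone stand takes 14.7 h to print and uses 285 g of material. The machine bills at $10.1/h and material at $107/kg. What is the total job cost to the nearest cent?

$178.97

Machine cost: 10.1 × 14.7 → $148.47.
Feedstock cost = 107 × 285/1000 = $30.495.
Total = 148.47 + 30.495 = 178.965 ≈ $178.97.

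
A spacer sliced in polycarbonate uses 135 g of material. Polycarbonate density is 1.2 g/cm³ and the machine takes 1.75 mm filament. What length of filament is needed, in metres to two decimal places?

Volume = 135 g / 1.2 g·cm⁻³ = 112.5 cm³ = 112500 mm³.
Cross-section of 1.75 mm filament: π·(1.75/2)² = 2.4053 mm².
L = V/A = 112500/2.4053 = 46771.71 mm → 46.77 m.

46.77 m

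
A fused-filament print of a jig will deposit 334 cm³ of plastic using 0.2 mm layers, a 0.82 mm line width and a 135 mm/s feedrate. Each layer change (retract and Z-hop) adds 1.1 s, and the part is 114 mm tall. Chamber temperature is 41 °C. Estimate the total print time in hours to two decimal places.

Extrusion cross-section = 0.2 × 0.82, so 0.164 mm².
Total extruded path = 334000/0.164 = 2036585.4 mm.
Print-move time = 2036585.4 / 135 = 15085.8 s.
Number of layers: 114 / 0.2 → 570 (rounded up).
Layer-change overhead = 570 × 1.1 = 627 s.
Total = 15085.8 + 627 = 15712.8 s = 4.36 hours.

4.36 hours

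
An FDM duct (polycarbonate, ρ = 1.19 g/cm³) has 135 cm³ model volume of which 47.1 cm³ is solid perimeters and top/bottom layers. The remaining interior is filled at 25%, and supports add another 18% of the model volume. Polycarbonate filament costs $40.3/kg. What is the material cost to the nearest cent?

$4.48

Interior volume: 135 − 47.1 → 87.9 cm³.
Infill deposited: 0.25 × 87.9 → 21.975 cm³.
Support = 0.18 × 135, so 24.3 cm³.
Deposited volume: 47.1 + 21.975 + 24.3 → 93.375 cm³.
Mass = 93.375 × 1.19, so 111.11625 g.
At $40.3/kg: 111.11625/1000 × 40.3 = $4.48.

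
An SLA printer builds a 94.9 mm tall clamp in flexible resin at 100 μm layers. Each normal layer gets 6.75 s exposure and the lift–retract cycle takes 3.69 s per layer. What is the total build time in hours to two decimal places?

2.75 hours

Number of layers: 94.9 / 0.1 → 949 (rounded up).
Each layer takes = 6.75 + 3.69 = 10.44 s.
Total = 949 × 10.44 = 9907.56 s = 2.75 hours.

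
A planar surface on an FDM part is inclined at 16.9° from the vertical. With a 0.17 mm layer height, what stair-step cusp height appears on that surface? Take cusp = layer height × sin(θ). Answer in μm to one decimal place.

49.4 μm

h_c = t·sin θ = 0.17 × 0.2907 = 0.049419 mm (49.4 μm).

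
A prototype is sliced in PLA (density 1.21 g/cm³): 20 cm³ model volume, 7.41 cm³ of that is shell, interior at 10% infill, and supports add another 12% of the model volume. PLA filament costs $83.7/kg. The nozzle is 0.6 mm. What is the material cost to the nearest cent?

$1.12

Volume inside the shell = 20 − 7.41 = 12.59 cm³.
Deposited infill = 0.10 × 12.59, so 1.259 cm³.
Support = 0.12 × 20 = 2.4 cm³.
Total extruded: 7.41 + 1.259 + 2.4 → 11.069 cm³.
Mass = 11.069 × 1.21 = 13.39349 g.
At $83.7/kg: 13.39349/1000 × 83.7 = $1.12.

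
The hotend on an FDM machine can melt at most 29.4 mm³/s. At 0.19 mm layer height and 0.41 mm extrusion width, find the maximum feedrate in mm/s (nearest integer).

Extrusion cross-section = 0.19 × 0.41 = 0.0779 mm².
v_max = Q/A = 29.4/0.0779 = 377.41 mm/s → 377 mm/s.

377 mm/s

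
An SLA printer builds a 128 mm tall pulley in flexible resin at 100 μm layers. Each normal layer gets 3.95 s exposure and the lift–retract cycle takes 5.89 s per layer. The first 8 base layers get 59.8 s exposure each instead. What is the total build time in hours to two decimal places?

Layer count = ceil(128 / 0.1) = 1280.
Burn-in layers: 8 × (59.8 + 5.89) → 525.52 s.
Remaining layers = 1272 × (3.95 + 5.89), so 12516.48 s.
Total = 525.52 + 12516.48 = 13042 s = 3.62 hours.

3.62 hours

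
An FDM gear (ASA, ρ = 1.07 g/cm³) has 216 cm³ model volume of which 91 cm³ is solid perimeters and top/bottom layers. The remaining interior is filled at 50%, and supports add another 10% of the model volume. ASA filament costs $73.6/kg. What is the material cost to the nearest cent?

$13.79

Interior volume = 216 − 91, so 125 cm³.
Deposited infill = 0.50 × 125, so 62.5 cm³.
Support = 0.10 × 216, so 21.6 cm³.
Deposited volume = 91 + 62.5 + 21.6 = 175.1 cm³.
Mass = 175.1 × 1.07, so 187.357 g.
At $73.6/kg: 187.357/1000 × 73.6 = $13.79.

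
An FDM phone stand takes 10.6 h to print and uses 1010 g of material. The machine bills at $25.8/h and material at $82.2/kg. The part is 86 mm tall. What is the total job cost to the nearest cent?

Machine cost: 25.8 × 10.6 → $273.48.
Material charge: 82.2 × 1010/1000 → $83.022.
Total = 273.48 + 83.022 = 356.502 ≈ $356.50.

$356.50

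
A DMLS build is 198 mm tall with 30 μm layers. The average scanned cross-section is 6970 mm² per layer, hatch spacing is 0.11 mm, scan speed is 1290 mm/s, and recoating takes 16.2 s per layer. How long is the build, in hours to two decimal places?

119.75 hours

Layers = ⌈198/0.03⌉ = 6600.
Per-layer scan distance = 6970 / 0.11 = 63363.6 mm.
Scan time per layer = 63363.6 / 1290 = 49.1191 s.
Per-layer time: 49.1191 + 16.2 → 65.3191 s.
Build time = 6600 × 65.3191 = 431106.06 s = 119.75 hours.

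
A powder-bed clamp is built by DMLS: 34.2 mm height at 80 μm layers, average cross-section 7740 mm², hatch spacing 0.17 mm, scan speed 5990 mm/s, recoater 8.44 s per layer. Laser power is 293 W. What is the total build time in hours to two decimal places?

1.91 hours

Number of layers: 34.2 / 0.08 → 428 (rounded up).
Scan path per layer: 7740 / 0.17 → 45529.4 mm.
Per-layer scan time = 45529.4 / 5990 = 7.6009 s.
Time per layer = 7.6009 + 8.44 = 16.0409 s.
Total: 428 × 16.0409 s = 6865.5052 s → 1.91 hours.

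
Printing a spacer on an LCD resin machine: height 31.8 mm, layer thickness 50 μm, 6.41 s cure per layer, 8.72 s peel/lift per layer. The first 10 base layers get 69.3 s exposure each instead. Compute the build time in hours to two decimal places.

2.85 hours

Layer count = ceil(31.8 / 0.05) = 636.
Base layers = 10 × (69.3 + 8.72) = 780.2 s.
Remaining layers = 626 × (6.41 + 8.72) = 9471.38 s.
Sum: 780.2 + 9471.38 = 10251.58 s → 2.85 hours.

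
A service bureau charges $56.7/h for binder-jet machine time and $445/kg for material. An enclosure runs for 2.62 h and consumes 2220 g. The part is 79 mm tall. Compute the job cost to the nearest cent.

$1136.45

Machine-time cost = 56.7 × 2.62 = $148.554.
Material charge: 445 × 2220/1000 → $987.90.
Total = 148.554 + 987.90 = 1136.454 ≈ $1136.45.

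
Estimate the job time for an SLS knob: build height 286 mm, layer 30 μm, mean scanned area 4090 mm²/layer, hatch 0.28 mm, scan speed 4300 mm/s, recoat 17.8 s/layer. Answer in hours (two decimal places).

Layer count = ceil(286 / 0.03) = 9534.
Per-layer scan distance: 4090 / 0.28 → 14607.1 mm.
Laser time per layer: 14607.1 / 4300 → 3.397 s.
Per-layer time = 3.397 + 17.8, so 21.197 s.
Total: 9534 × 21.197 s = 202092.198 s → 56.14 hours.

56.14 hours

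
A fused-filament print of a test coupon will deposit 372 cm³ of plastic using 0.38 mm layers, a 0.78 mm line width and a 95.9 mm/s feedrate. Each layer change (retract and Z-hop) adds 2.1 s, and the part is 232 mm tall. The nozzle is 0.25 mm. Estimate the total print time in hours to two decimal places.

3.99 hours

Line area = 0.38 × 0.78 = 0.2964 mm².
Path length: 372000 mm³ / 0.2964 mm² → 1255060.7 mm.
Time extruding = 1255060.7 / 95.9 = 13087.2 s.
Layers = ⌈232/0.38⌉ = 611.
Z-hop total: 611 × 2.1 → 1283.1 s.
Altogether 13087.2 + 1283.1 = 14370.3 s, i.e. 3.99 hours.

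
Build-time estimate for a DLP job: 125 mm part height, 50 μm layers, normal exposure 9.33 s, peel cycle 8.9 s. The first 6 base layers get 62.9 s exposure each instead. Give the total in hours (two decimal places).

12.75 hours

Layers = ⌈125/0.05⌉ = 2500.
Bottom layers = 6 × (62.9 + 8.9), so 430.8 s.
Normal layers = 2494 × (9.33 + 8.9) = 45465.62 s.
Total = 430.8 + 45465.62 = 45896.42 s = 12.75 hours.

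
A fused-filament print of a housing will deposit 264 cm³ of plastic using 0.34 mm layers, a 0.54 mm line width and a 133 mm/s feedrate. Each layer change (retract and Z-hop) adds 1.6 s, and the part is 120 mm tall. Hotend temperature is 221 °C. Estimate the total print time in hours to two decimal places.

Line area = 0.34 × 0.54 = 0.1836 mm².
Total extruded path = 264000/0.1836 = 1437908.5 mm.
Time extruding = 1437908.5 / 133 = 10811.3 s.
Layers = ⌈120/0.34⌉ = 353.
Non-print overhead: 353 × 1.6 → 564.8 s.
Altogether 10811.3 + 564.8 = 11376.1 s, i.e. 3.16 hours.

3.16 hours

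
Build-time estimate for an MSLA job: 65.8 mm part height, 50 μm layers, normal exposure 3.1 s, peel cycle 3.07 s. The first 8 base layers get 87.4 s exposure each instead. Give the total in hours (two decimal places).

Number of layers: 65.8 / 0.05 → 1316 (rounded up).
Burn-in layers: 8 × (87.4 + 3.07) → 723.76 s.
Remaining layers = 1308 × (3.1 + 3.07), so 8070.36 s.
Total = 723.76 + 8070.36 = 8794.12 s = 2.44 hours.

2.44 hours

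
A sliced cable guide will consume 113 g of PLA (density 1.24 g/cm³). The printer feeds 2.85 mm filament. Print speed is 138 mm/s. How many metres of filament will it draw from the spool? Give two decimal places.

Volume = 113 g / 1.24 g·cm⁻³ = 91.129 cm³ = 91129 mm³.
Filament cross-section = π × (2.85/2)² = 6.3794 mm².
Length = 91129 / 6.3794 = 14284.89 mm = 14.28 m.

14.28 m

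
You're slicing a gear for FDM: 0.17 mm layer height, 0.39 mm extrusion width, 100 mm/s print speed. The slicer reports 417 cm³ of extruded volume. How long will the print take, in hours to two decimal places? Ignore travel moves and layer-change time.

Bead cross-section = 0.17 × 0.39, so 0.0663 mm².
Toolpath length = 417 cm³ / 0.0663 mm² = 417000 / 0.0663 = 6289592.8 mm.
Time extruding: 6289592.8 / 100 → 62895.9 s.
In the requested units: 62895.9 s = 17.47 hours.

17.47 hours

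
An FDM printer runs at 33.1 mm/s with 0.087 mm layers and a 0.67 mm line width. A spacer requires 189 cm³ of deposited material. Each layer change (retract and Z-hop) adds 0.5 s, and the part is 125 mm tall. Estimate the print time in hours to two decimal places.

Line area = 0.087 × 0.67, so 0.05829 mm².
Toolpath length = 189 cm³ / 0.05829 mm² = 189000 / 0.05829 = 3242408.6 mm.
Time extruding: 3242408.6 / 33.1 → 97958 s.
Layer count = ceil(125 / 0.087) = 1437.
Layer-change overhead = 1437 × 0.5, so 718.5 s.
Altogether 97958 + 718.5 = 98676.5 s, i.e. 27.41 hours.

27.41 hours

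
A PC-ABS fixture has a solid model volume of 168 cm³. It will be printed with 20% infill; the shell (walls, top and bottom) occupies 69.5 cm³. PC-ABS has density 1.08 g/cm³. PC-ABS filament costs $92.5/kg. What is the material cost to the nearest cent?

Volume inside the shell = 168 − 69.5 = 98.5 cm³.
Infill deposited: 0.20 × 98.5 → 19.7 cm³.
Total extruded: 69.5 + 19.7 → 89.2 cm³.
Mass = 89.2 × 1.08, so 96.336 g.
Cost = 96.336 g / 1000 × $92.5/kg = $8.91.

$8.91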